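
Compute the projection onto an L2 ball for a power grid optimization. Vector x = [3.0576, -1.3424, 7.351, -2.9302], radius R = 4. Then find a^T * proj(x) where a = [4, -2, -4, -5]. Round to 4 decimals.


Step 1: Compute ||x|| (intermediates to 6 decimals).
||x|| = sqrt(3.0576^2 + (-1.3424)^2 + 7.351^2 + (-2.9302)^2) = 8.589193
Step 2: Project.
Since ||x|| > R, scale = R/||x|| = 4/8.589193 = 0.465701, proj(x) = scale * x
proj(x) = [1.423927, -0.625157, 3.423368, -1.364597]
Step 3: Dot product.
a^T * proj(x) = 4*1.423927 - 2*(-0.625157) - 4*3.423368 - 5*(-1.364597) = 0.0755


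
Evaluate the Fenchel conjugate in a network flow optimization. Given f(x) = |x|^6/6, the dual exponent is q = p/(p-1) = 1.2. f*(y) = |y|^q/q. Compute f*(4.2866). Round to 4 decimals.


The conjugate exponent q satisfies 1/p + 1/q = 1.
p = 6, so q = 6/(6 - 1) = 1.2
|y|^q = 4.2866^1.2 = 5.735
f*(4.2866) = 5.735 / 1.2 = 4.7792


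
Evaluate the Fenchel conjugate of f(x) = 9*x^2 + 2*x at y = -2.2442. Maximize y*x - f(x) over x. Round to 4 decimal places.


f*(y) = sup_x {y*x - a*x^2 - b*x} = sup_x {(y-b)*x - a*x^2}
FOC: (y - b) - 2a*x = 0 => x* = (y - b)/(2a)
x* = (-2.2442 - 2)/(2*9) = -0.2358
f*(-2.2442) = (y-b)^2/(4a) = (-2.2442 - 2)^2/(4*9)
= 18.0132/36 = 0.5004


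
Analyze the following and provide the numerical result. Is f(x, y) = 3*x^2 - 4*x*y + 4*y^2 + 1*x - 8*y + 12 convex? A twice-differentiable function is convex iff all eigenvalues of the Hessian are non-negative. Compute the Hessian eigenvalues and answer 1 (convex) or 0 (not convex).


The Hessian of f(x,y) = 3*x^2 - 4*x*y + 4*y^2 + 1*x - 8*y + 12 is:
H = [[6, -4], [-4, 8]]
Trace = 6 + 8 = 14
Determinant = 6*8 - (-4)^2 = 32
Discriminant = (14)^2 - 4*32 = 68.0
Eigenvalues: lambda_1 = 2.8769, lambda_2 = 11.1231
The function is convex.

1


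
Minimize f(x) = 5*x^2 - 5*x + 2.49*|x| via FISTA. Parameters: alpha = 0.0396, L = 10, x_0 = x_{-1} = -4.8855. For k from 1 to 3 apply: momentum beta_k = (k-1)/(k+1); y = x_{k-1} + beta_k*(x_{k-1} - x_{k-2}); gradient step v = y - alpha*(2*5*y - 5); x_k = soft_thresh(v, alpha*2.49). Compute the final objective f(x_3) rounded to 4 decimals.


FISTA on f(x) = 5*x^2 - 5*x + 2.49*|x|
L = 10, alpha = 0.0396
Iteration 1: beta = 0.0, y = -4.8855 + 0.0*(-4.8855 + 4.8855) = -4.8855
  grad(y) = -53.855, v = y - alpha*grad = -2.7528
  prox(v) = soft_thresh(-2.7528, 0.0986) = -2.6542
Iteration 2: beta = 0.3333, y = -2.6542 + 0.3333*(-2.6542 + 4.8855) = -1.9105
  grad(y) = -24.1048, v = y - alpha*grad = -0.9559
  prox(v) = soft_thresh(-0.9559, 0.0986) = -0.8573
Iteration 3: beta = 0.5, y = -0.8573 + 0.5*(-0.8573 + 2.6542) = 0.0411
  grad(y) = -4.5887, v = y - alpha*grad = 0.2228
  prox(v) = soft_thresh(0.2228, 0.0986) = 0.1242
f(x_3) = 5*0.1242^2 - 5*0.1242 + 2.49*|0.1242| = -0.2347


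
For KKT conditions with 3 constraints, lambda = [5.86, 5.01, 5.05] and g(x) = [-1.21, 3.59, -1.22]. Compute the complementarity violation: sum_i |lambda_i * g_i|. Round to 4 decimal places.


KKT complementary slackness check:
lambda_1 * g_1 = 5.86 * -1.21 = -7.0906
lambda_2 * g_2 = 5.01 * 3.59 = 17.9859
lambda_3 * g_3 = 5.05 * -1.22 = -6.161
Total violation = 7.0906 + 17.9859 + 6.161 = 31.2375


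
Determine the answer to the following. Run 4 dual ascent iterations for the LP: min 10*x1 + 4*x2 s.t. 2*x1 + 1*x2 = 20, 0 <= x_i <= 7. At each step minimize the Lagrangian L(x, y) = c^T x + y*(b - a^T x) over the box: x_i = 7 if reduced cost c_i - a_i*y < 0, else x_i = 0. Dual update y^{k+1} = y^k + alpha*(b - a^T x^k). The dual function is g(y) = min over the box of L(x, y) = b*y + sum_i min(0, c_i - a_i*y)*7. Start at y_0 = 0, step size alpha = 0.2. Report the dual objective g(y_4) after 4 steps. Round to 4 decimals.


Dual ascent for LP: min 10*x1 + 4*x2, 2*x1 + 1*x2 = 20, 0 <= x_i <= 7
Step 1: y^k = 0.0, reduced costs: (10.0, 4.0)
  x^k = (0.0, 0.0), subgradient = b - a^T x = 20.0
  y^{k+1} = 0.0 + 0.2*20.0 = 4.0
Step 2: y^k = 4.0, reduced costs: (2.0, 0.0)
  x^k = (0.0, 0.0), subgradient = b - a^T x = 20.0
  y^{k+1} = 4.0 + 0.2*20.0 = 8.0
Step 3: y^k = 8.0, reduced costs: (-6.0, -4.0)
  x^k = (7.0, 7.0), subgradient = b - a^T x = -1.0
  y^{k+1} = 8.0 + 0.2*-1.0 = 7.8
Step 4: y^k = 7.8, reduced costs: (-5.6, -3.8)
  x^k = (7.0, 7.0), subgradient = b - a^T x = -1.0
  y^{k+1} = 7.8 + 0.2*-1.0 = 7.6
Dual objective at y_4 = 7.6: reduced costs (-5.2, -3.6), box minimizer x = (7.0, 7.0)
g(y_4) = b*y + (c1 - a1*y)*x1 + (c2 - a2*y)*x2 = 20*7.6 + (-5.2)*7.0 + (-3.6)*7.0 = 152.0 - 36.4 - 25.2 = 90.4


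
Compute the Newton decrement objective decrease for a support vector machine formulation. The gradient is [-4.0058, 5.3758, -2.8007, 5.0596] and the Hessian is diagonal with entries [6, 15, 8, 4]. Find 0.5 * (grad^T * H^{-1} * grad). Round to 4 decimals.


Step 1: H is diagonal, so H^(-1) * g = [-0.6676, 0.3584, -0.3501, 1.2649].
Step 2: g^T H^(-1) g = sum_i g_i^2 / H_ii
  = (-4.0058)^2/6 + (5.3758)^2/15 + (-2.8007)^2/8 + (5.0596)^2/4
  = 2.6744 + 1.9266 + 0.9805 + 6.3999 = 11.9814
Step 3: Objective decrease = 0.5 * g^T H^(-1) g = 5.9907


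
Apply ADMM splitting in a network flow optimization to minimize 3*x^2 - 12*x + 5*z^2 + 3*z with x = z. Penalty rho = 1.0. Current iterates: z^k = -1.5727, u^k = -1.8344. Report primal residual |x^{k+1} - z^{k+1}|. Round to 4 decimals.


ADMM iteration with rho = 1.0, z^k = -1.5727, u^k = -1.8344
Step 1: x-update.
Minimize 3*x^2 - 12*x + (1.0/2)*(x + 1.5727 - 1.8344)^2
FOC: (2*3 + 1.0)*x = 12 + 1.0*(-1.5727 + 1.8344)
x^{k+1} = 1.7517
Step 2: z-update.
Minimize 5*z^2 + 3*z + (1.0/2)*(1.7517 - z - 1.8344)^2
FOC: (2*5 + 1.0)*z = -3 + 1.0*(1.7517 - 1.8344)
z^{k+1} = -0.2802
Step 3: u-update.
u^{k+1} = -1.8344 + 1.7517 + 0.2802 = 0.1975
Step 4: Primal residual = |1.7517 + 0.2802| = 2.0319


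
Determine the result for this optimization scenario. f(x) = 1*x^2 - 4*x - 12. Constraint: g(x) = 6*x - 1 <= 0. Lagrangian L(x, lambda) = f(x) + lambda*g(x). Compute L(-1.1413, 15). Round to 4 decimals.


Step 1: Evaluate f(x).
f(-1.1413) = 1*(-1.1413)^2 - 4*(-1.1413) - 12 = -6.1322
Step 2: Evaluate g(x).
g(-1.1413) = 6*-1.1413 - 1 = -7.8478
Step 3: Compute Lagrangian.
L = -6.1322 + 15*-7.8478 = -123.8492


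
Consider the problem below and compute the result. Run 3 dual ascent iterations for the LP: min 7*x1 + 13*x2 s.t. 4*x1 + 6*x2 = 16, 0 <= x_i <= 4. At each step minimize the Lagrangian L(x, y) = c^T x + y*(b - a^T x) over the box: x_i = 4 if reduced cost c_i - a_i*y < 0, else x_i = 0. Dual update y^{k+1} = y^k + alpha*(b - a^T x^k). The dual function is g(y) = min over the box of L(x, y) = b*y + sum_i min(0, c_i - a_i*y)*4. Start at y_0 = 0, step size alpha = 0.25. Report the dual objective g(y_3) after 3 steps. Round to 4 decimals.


Dual ascent for LP: min 7*x1 + 13*x2, 4*x1 + 6*x2 = 16, 0 <= x_i <= 4
Step 1: y^k = 0.0, reduced costs: (7.0, 13.0)
  x^k = (0.0, 0.0), subgradient = b - a^T x = 16.0
  y^{k+1} = 0.0 + 0.25*16.0 = 4.0
Step 2: y^k = 4.0, reduced costs: (-9.0, -11.0)
  x^k = (4.0, 4.0), subgradient = b - a^T x = -24.0
  y^{k+1} = 4.0 + 0.25*-24.0 = -2.0
Step 3: y^k = -2.0, reduced costs: (15.0, 25.0)
  x^k = (0.0, 0.0), subgradient = b - a^T x = 16.0
  y^{k+1} = -2.0 + 0.25*16.0 = 2.0
Dual objective at y_3 = 2.0: reduced costs (-1.0, 1.0), box minimizer x = (4.0, 0.0)
g(y_3) = b*y + (c1 - a1*y)*x1 + (c2 - a2*y)*x2 = 16*2.0 + (-1.0)*4.0 + 1.0*0.0 = 32.0 - 4.0 + 0.0 = 28.0


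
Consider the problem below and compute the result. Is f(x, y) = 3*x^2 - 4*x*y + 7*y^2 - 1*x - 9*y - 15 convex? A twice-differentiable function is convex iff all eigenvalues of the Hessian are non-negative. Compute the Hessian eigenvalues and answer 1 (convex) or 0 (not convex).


The Hessian of f(x,y) = 3*x^2 - 4*x*y + 7*y^2 - 1*x - 9*y - 15 is:
H = [[6, -4], [-4, 14]]
Trace = 6 + 14 = 20
Determinant = 6*14 - (-4)^2 = 68
Discriminant = (20)^2 - 4*68 = 128.0
Eigenvalues: lambda_1 = 4.3431, lambda_2 = 15.6569
The function is convex.

1


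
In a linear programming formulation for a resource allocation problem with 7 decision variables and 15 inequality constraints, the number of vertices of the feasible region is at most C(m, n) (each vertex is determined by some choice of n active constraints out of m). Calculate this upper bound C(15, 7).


Each vertex corresponds to some choice of n active constraints out of m, so the number of vertices is at most C(m, n) = m! / (n!(m-n)!).
m = 15, n = 7
Numerator: 15 * 14 * 13 * 12 * 11 * 10 * 9
Denominator: 7! = 5040
C(15, 7) = 6435


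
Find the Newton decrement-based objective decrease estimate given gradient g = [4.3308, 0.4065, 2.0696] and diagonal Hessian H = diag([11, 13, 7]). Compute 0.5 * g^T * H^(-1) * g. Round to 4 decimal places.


Step 1: H is diagonal, so H^(-1) * g = [0.3937, 0.0313, 0.2957].
Step 2: g^T H^(-1) g = sum_i g_i^2 / H_ii
  = (4.3308)^2/11 + (0.4065)^2/13 + (2.0696)^2/7
  = 1.7051 + 0.0127 + 0.6119 = 2.3297
Step 3: Objective decrease = 0.5 * g^T H^(-1) g = 1.1648


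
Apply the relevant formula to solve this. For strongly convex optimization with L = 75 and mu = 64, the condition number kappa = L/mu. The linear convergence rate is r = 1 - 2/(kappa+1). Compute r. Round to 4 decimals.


Step 1: Compute the condition number.
kappa = L/mu = 75/64 = 1.1719
Step 2: Compute the convergence rate.
r = 1 - 2/(kappa + 1) = 1 - 2*mu/(L + mu) = (L - mu)/(L + mu) = 11/139 = 0.0791


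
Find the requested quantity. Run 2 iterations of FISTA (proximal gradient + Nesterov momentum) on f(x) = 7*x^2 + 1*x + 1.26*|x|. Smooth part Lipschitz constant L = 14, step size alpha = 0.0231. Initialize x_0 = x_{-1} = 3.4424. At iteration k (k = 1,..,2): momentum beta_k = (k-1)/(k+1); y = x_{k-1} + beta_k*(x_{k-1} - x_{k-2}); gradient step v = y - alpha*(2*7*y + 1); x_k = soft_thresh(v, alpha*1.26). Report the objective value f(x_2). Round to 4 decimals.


FISTA on f(x) = 7*x^2 + 1*x + 1.26*|x|
L = 14, alpha = 0.0231
Iteration 1: beta = 0.0, y = 3.4424 + 0.0*(3.4424 - 3.4424) = 3.4424
  grad(y) = 49.1936, v = y - alpha*grad = 2.306
  prox(v) = soft_thresh(2.306, 0.0291) = 2.2769
Iteration 2: beta = 0.3333, y = 2.2769 + 0.3333*(2.2769 - 3.4424) = 1.8884
  grad(y) = 27.438, v = y - alpha*grad = 1.2546
  prox(v) = soft_thresh(1.2546, 0.0291) = 1.2255
f(x_2) = 7*1.2255^2 + 1*1.2255 + 1.26*|1.2255| = 13.2827


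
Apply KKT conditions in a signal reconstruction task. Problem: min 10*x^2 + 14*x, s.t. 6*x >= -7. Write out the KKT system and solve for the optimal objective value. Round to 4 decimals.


Step 1: Try lambda = 0 (constraint inactive).
Stationarity: 2*10*x + 14 = 0
x* = -14/(2*10) = -0.7
Check constraint: 6*-0.7 = -4.2 >= -7 -- satisfied.
Step 2: Compute optimal value.
f(x*) = 10*(-0.7)^2 + 14*(-0.7) = -4.9


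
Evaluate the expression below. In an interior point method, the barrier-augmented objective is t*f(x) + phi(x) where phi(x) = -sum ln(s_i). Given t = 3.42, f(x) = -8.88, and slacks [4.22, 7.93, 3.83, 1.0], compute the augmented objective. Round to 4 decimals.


Step 1: Compute log-barrier.
ln values: [1.4398, 2.0707, 1.3429, 0.0]
phi = -(1.4398 + 2.0707 + 1.3429 + 0.0) = -4.8534
Step 2: Compute augmented objective.
t*f(x) = 3.42*-8.88 = -30.3696
Total = -30.3696 - 4.8534 = -35.223


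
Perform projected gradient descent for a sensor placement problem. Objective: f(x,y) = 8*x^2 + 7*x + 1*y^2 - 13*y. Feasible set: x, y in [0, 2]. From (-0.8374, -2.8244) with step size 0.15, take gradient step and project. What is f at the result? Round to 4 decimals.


Step 1: Compute gradient at (-0.8374, -2.8244).
grad_x = 2*8*-0.8374 + 7 = -6.3984
grad_y = 2*1*-2.8244 - 13 = -18.6488
Step 2: Gradient step.
x_raw = -0.8374 - 0.15*-6.3984 = 0.1224
y_raw = -2.8244 - 0.15*-18.6488 = -0.0271
Step 3: Project onto [0, 2].
x_proj = clip(0.1224) = 0.1224
y_proj = clip(-0.0271) = 0.0
Step 4: Evaluate f.
f(0.1224, 0.0) = 0.9763


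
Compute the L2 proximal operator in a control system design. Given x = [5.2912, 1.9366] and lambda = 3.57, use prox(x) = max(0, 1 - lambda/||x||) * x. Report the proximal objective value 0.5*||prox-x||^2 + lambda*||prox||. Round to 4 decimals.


Step 1: Compute ||x||.
||x|| = 5.6345
Step 2: Compute scaling factor.
scale = max(0, 1 - 3.57/5.6345) = 0.3664
Step 3: prox(x) = [1.9387, 0.7096]
||prox(x)|| = 2.0645
Step 4: Proximal objective.
0.5*||prox-x||^2 = 6.3725
lambda*||prox|| = 7.3703
Total = 13.7426


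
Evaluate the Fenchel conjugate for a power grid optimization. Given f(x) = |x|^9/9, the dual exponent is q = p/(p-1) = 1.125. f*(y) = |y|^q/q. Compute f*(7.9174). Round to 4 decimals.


The conjugate exponent q satisfies 1/p + 1/q = 1.
p = 9, so q = 9/(9 - 1) = 1.125
|y|^q = 7.9174^1.125 = 10.2543
f*(7.9174) = 10.2543 / 1.125 = 9.1149


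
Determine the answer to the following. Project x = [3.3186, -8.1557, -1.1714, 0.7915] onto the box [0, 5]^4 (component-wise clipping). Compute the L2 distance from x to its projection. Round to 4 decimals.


Project each component onto [0, 5].
clip(3.3186) = 3.3186, clip(-8.1557) = 0.0, clip(-1.1714) = 0.0, clip(0.7915) = 0.7915
Projection = [3.3186, 0.0, 0.0, 0.7915]
Squared diffs: [0.0, 66.5154, 1.3722, 0.0]
Distance = sqrt(67.8876) = 8.2394


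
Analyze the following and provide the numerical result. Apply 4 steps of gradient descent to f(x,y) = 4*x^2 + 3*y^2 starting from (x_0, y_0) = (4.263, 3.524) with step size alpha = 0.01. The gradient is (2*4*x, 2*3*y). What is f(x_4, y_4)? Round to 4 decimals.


Gradient descent on f(x,y) = 4*x^2 + 3*y^2.
Starting point: (4.263, 3.524), alpha = 0.01
Step 1: grad_x = 2*4*4.263 = 34.104, grad_y = 2*3*3.524 = 21.144
  x_1 = 4.263 - 0.01*34.104 = 3.922
  y_1 = 3.524 - 0.01*21.144 = 3.3126
Step 2: grad_x = 2*4*3.922 = 31.3757, grad_y = 2*3*3.3126 = 19.8754
  x_2 = 3.922 - 0.01*31.3757 = 3.6082
  y_2 = 3.3126 - 0.01*19.8754 = 3.1138
Step 3: grad_x = 2*4*3.6082 = 28.8656, grad_y = 2*3*3.1138 = 18.6828
  x_3 = 3.6082 - 0.01*28.8656 = 3.3195
  y_3 = 3.1138 - 0.01*18.6828 = 2.927
Step 4: grad_x = 2*4*3.3195 = 26.5564, grad_y = 2*3*2.927 = 17.5619
  x_4 = 3.3195 - 0.01*26.5564 = 3.054
  y_4 = 2.927 - 0.01*17.5619 = 2.7514
f(3.054, 2.7514) = 4*3.054^2 + 3*2.7514^2 = 60.0172


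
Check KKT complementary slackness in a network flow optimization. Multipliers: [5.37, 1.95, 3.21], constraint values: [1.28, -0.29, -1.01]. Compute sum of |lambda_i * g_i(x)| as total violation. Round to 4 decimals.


KKT complementary slackness check:
lambda_1 * g_1 = 5.37 * 1.28 = 6.8736
lambda_2 * g_2 = 1.95 * -0.29 = -0.5655
lambda_3 * g_3 = 3.21 * -1.01 = -3.2421
Total violation = 6.8736 + 0.5655 + 3.2421 = 10.6812


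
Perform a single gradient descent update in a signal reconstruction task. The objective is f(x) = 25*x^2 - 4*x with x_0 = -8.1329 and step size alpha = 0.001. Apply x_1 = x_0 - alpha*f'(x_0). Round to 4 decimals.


We compute the gradient at x_0 and apply the update.
f'(x) = 50*x - 4
f'(-8.1329) = 50*-8.1329 - 4 = -410.645
x_1 = -8.1329 - 0.001*-410.645 = -7.7223


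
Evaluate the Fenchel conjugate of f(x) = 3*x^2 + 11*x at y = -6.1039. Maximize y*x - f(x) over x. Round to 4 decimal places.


f*(y) = sup_x {y*x - a*x^2 - b*x} = sup_x {(y-b)*x - a*x^2}
FOC: (y - b) - 2a*x = 0 => x* = (y - b)/(2a)
x* = (-6.1039 - 11)/(2*3) = -2.8507
f*(-6.1039) = (y-b)^2/(4a) = (-6.1039 - 11)^2/(4*3)
= 292.5434/12 = 24.3786


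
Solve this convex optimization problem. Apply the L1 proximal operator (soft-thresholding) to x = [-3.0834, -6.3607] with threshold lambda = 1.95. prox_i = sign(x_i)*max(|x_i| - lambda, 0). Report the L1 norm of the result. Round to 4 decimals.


Soft-thresholding with lambda = 1.95:
prox(-3.0834) = sign(-3.0834)*max(|-3.0834| - 1.95, 0) = -1.1334
prox(-6.3607) = sign(-6.3607)*max(|-6.3607| - 1.95, 0) = -4.4107
prox(x) = [-1.1334, -4.4107]
||prox(x)||_1 = 1.1334 + 4.4107 = 5.5441


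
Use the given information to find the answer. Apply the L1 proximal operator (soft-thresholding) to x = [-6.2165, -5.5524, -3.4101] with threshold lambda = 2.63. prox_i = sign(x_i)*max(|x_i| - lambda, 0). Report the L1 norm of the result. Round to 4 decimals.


Soft-thresholding with lambda = 2.63:
prox(-6.2165) = sign(-6.2165)*max(|-6.2165| - 2.63, 0) = -3.5865
prox(-5.5524) = sign(-5.5524)*max(|-5.5524| - 2.63, 0) = -2.9224
prox(-3.4101) = sign(-3.4101)*max(|-3.4101| - 2.63, 0) = -0.7801
prox(x) = [-3.5865, -2.9224, -0.7801]
||prox(x)||_1 = 3.5865 + 2.9224 + 0.7801 = 7.289


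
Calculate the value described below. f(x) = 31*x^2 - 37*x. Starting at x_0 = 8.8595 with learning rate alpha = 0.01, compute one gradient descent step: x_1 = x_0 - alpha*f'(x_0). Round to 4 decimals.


We compute the gradient at x_0 and apply the update.
f'(x) = 62*x - 37
f'(8.8595) = 62*8.8595 - 37 = 512.289
x_1 = 8.8595 - 0.01*512.289 = 3.7366


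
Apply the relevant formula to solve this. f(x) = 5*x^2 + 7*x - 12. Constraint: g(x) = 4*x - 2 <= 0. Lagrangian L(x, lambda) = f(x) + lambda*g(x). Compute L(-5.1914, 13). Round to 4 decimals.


Step 1: Evaluate f(x).
f(-5.1914) = 5*(-5.1914)^2 + 7*(-5.1914) - 12 = 86.4134
Step 2: Evaluate g(x).
g(-5.1914) = 4*-5.1914 - 2 = -22.7656
Step 3: Compute Lagrangian.
L = 86.4134 + 13*-22.7656 = -209.5394


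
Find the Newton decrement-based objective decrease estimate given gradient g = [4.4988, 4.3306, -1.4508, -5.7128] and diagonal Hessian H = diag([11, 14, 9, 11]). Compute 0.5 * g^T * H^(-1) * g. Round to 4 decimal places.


Step 1: H is diagonal, so H^(-1) * g = [0.409, 0.3093, -0.1612, -0.5193].
Step 2: g^T H^(-1) g = sum_i g_i^2 / H_ii
  = (4.4988)^2/11 + (4.3306)^2/14 + (-1.4508)^2/9 + (-5.7128)^2/11
  = 1.8399 + 1.3396 + 0.2339 + 2.9669 = 6.3803
Step 3: Objective decrease = 0.5 * g^T H^(-1) g = 3.1901


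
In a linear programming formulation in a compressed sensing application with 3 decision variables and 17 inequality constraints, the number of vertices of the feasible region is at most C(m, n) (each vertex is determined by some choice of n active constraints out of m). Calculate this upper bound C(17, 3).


Each vertex corresponds to some choice of n active constraints out of m, so the number of vertices is at most C(m, n) = m! / (n!(m-n)!).
m = 17, n = 3
Numerator: 17 * 16 * 15
Denominator: 3! = 6
C(17, 3) = 680


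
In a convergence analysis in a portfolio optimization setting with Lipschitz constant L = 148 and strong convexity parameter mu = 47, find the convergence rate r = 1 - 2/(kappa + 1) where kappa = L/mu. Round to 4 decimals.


Step 1: Compute the condition number.
kappa = L/mu = 148/47 = 3.1489
Step 2: Compute the convergence rate.
r = 1 - 2/(kappa + 1) = 1 - 2*mu/(L + mu) = (L - mu)/(L + mu) = 101/195 = 0.5179


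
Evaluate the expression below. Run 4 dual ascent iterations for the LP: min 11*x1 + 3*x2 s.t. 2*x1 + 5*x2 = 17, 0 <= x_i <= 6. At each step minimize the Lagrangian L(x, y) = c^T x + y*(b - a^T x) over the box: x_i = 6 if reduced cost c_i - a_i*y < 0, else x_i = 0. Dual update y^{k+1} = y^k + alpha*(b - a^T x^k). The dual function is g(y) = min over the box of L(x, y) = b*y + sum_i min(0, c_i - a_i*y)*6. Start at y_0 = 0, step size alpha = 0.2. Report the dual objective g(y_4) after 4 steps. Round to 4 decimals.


Dual ascent for LP: min 11*x1 + 3*x2, 2*x1 + 5*x2 = 17, 0 <= x_i <= 6
Step 1: y^k = 0.0, reduced costs: (11.0, 3.0)
  x^k = (0.0, 0.0), subgradient = b - a^T x = 17.0
  y^{k+1} = 0.0 + 0.2*17.0 = 3.4
Step 2: y^k = 3.4, reduced costs: (4.2, -14.0)
  x^k = (0.0, 6.0), subgradient = b - a^T x = -13.0
  y^{k+1} = 3.4 + 0.2*-13.0 = 0.8
Step 3: y^k = 0.8, reduced costs: (9.4, -1.0)
  x^k = (0.0, 6.0), subgradient = b - a^T x = -13.0
  y^{k+1} = 0.8 + 0.2*-13.0 = -1.8
Step 4: y^k = -1.8, reduced costs: (14.6, 12.0)
  x^k = (0.0, 0.0), subgradient = b - a^T x = 17.0
  y^{k+1} = -1.8 + 0.2*17.0 = 1.6
Dual objective at y_4 = 1.6: reduced costs (7.8, -5.0), box minimizer x = (0.0, 6.0)
g(y_4) = b*y + (c1 - a1*y)*x1 + (c2 - a2*y)*x2 = 17*1.6 + 7.8*0.0 + (-5.0)*6.0 = 27.2 + 0.0 - 30.0 = -2.8


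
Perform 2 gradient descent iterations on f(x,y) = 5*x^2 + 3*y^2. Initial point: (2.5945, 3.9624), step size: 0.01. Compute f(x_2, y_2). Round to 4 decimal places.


Gradient descent on f(x,y) = 5*x^2 + 3*y^2.
Starting point: (2.5945, 3.9624), alpha = 0.01
Step 1: grad_x = 2*5*2.5945 = 25.945, grad_y = 2*3*3.9624 = 23.7744
  x_1 = 2.5945 - 0.01*25.945 = 2.3351
  y_1 = 3.9624 - 0.01*23.7744 = 3.7247
Step 2: grad_x = 2*5*2.3351 = 23.3505, grad_y = 2*3*3.7247 = 22.3479
  x_2 = 2.3351 - 0.01*23.3505 = 2.1015
  y_2 = 3.7247 - 0.01*22.3479 = 3.5012
f(2.1015, 3.5012) = 5*2.1015^2 + 3*3.5012^2 = 58.8572


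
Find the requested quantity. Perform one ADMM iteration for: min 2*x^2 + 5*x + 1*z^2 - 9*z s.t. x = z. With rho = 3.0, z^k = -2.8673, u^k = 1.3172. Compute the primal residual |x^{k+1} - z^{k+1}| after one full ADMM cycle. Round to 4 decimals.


ADMM iteration with rho = 3.0, z^k = -2.8673, u^k = 1.3172
Step 1: x-update.
Minimize 2*x^2 + 5*x + (3.0/2)*(x + 2.8673 + 1.3172)^2
FOC: (2*2 + 3.0)*x = -5 + 3.0*(-2.8673 - 1.3172)
x^{k+1} = -2.5076
Step 2: z-update.
Minimize 1*z^2 - 9*z + (3.0/2)*(-2.5076 - z + 1.3172)^2
FOC: (2*1 + 3.0)*z = 9 + 3.0*(-2.5076 + 1.3172)
z^{k+1} = 1.0857
Step 3: u-update.
u^{k+1} = 1.3172 - 2.5076 - 1.0857 = -2.2762
Step 4: Primal residual = |-2.5076 - 1.0857| = 3.5934


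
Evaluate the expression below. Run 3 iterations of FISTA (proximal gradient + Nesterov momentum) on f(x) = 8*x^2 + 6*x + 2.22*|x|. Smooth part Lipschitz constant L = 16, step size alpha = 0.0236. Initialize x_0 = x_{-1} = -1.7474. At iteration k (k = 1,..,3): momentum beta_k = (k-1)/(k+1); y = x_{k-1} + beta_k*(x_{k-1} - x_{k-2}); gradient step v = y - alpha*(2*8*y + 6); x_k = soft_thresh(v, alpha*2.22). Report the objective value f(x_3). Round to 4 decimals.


FISTA on f(x) = 8*x^2 + 6*x + 2.22*|x|
L = 16, alpha = 0.0236
Iteration 1: beta = 0.0, y = -1.7474 + 0.0*(-1.7474 + 1.7474) = -1.7474
  grad(y) = -21.9584, v = y - alpha*grad = -1.2292
  prox(v) = soft_thresh(-1.2292, 0.0524) = -1.1768
Iteration 2: beta = 0.3333, y = -1.1768 + 0.3333*(-1.1768 + 1.7474) = -0.9866
  grad(y) = -9.7854, v = y - alpha*grad = -0.7557
  prox(v) = soft_thresh(-0.7557, 0.0524) = -0.7033
Iteration 3: beta = 0.5, y = -0.7033 + 0.5*(-0.7033 + 1.1768) = -0.4665
  grad(y) = -1.4639, v = y - alpha*grad = -0.4319
  prox(v) = soft_thresh(-0.4319, 0.0524) = -0.3796
f(x_3) = 8*(-0.3796)^2 + 6*(-0.3796) + 2.22*|-0.3796| = -0.2822


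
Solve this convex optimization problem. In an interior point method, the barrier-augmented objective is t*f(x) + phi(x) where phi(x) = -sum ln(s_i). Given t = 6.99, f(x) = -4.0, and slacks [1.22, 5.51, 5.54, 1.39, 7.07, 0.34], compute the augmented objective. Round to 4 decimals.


Step 1: Compute log-barrier.
ln values: [0.1989, 1.7066, 1.712, 0.3293, 1.9559, -1.0788]
phi = -(0.1989 + 1.7066 + 1.712 + 0.3293 + 1.9559 - 1.0788) = -4.8238
Step 2: Compute augmented objective.
t*f(x) = 6.99*-4.0 = -27.96
Total = -27.96 - 4.8238 = -32.7838


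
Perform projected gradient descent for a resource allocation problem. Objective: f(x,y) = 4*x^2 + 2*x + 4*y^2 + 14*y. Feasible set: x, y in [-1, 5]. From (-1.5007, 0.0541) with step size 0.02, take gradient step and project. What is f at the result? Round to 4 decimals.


Step 1: Compute gradient at (-1.5007, 0.0541).
grad_x = 2*4*-1.5007 + 2 = -10.0056
grad_y = 2*4*0.0541 + 14 = 14.4328
Step 2: Gradient step.
x_raw = -1.5007 - 0.02*-10.0056 = -1.3006
y_raw = 0.0541 - 0.02*14.4328 = -0.2346
Step 3: Project onto [-1, 5].
x_proj = clip(-1.3006) = -1.0
y_proj = clip(-0.2346) = -0.2346
Step 4: Evaluate f.
f(-1.0, -0.2346) = -1.0637


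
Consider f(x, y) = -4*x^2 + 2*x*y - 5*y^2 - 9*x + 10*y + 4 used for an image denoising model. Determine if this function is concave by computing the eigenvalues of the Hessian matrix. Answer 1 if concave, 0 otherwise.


The Hessian of f(x,y) = -4*x^2 + 2*x*y - 5*y^2 - 9*x + 10*y + 4 is:
H = [[-8, 2], [2, -10]]
Trace = -8 - 10 = -18
Determinant = -8*-10 - (2)^2 = 76
Discriminant = (-18)^2 - 4*76 = 20.0
Eigenvalues: lambda_1 = -11.2361, lambda_2 = -6.7639
The function is concave.

1


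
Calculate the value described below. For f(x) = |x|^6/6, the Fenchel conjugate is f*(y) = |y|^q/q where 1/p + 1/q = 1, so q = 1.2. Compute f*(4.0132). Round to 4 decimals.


The conjugate exponent q satisfies 1/p + 1/q = 1.
p = 6, so q = 6/(6 - 1) = 1.2
|y|^q = 4.0132^1.2 = 5.2989
f*(4.0132) = 5.2989 / 1.2 = 4.4158


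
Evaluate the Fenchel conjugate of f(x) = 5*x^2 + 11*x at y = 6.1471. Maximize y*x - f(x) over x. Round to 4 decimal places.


f*(y) = sup_x {y*x - a*x^2 - b*x} = sup_x {(y-b)*x - a*x^2}
FOC: (y - b) - 2a*x = 0 => x* = (y - b)/(2a)
x* = (6.1471 - 11)/(2*5) = -0.4853
f*(6.1471) = (y-b)^2/(4a) = (6.1471 - 11)^2/(4*5)
= 23.5506/20 = 1.1775


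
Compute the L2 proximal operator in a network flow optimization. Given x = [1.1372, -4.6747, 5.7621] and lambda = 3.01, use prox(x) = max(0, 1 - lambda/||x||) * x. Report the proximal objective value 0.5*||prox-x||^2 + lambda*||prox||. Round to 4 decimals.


Step 1: Compute ||x||.
||x|| = 7.5065
Step 2: Compute scaling factor.
scale = max(0, 1 - 3.01/7.5065) = 0.599
Step 3: prox(x) = [0.6812, -2.8002, 3.4516]
||prox(x)|| = 4.4965
Step 4: Proximal objective.
0.5*||prox-x||^2 = 4.5301
lambda*||prox|| = 13.5345
Total = 18.0646


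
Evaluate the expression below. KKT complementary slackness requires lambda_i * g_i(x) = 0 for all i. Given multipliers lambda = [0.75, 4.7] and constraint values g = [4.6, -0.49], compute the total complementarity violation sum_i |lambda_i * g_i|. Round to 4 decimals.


KKT complementary slackness check:
lambda_1 * g_1 = 0.75 * 4.6 = 3.45
lambda_2 * g_2 = 4.7 * -0.49 = -2.303
Total violation = 3.45 + 2.303 = 5.753


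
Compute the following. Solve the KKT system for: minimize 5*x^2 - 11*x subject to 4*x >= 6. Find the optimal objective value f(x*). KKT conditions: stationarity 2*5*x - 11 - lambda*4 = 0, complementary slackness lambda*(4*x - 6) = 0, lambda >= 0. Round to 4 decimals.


Step 1: Try lambda = 0 (constraint inactive).
x_unc = 11/(2*5) = 1.1
Check: 4*1.1 = 4.4 < 6 -- violated!
Step 2: Constraint must be active: 4*x = 6
x* = 6/4 = 1.5
lambda = (2*5*1.5 - 11)/4 = 1.0
Step 3: Compute optimal value.
f(x*) = 5*1.5^2 - 11*1.5 = -5.25


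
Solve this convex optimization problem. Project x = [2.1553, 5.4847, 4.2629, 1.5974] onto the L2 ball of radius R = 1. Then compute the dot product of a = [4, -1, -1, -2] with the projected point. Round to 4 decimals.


Step 1: Compute ||x|| (intermediates to 6 decimals).
||x|| = sqrt(2.1553^2 + 5.4847^2 + 4.2629^2 + 1.5974^2) = 7.44656
Step 2: Project.
Since ||x|| > R, scale = R/||x|| = 1/7.44656 = 0.13429, proj(x) = scale * x
proj(x) = [0.289435, 0.73654, 0.572465, 0.214515]
Step 3: Dot product.
a^T * proj(x) = 4*0.289435 - 1*0.73654 - 1*0.572465 - 2*0.214515 = -0.5803


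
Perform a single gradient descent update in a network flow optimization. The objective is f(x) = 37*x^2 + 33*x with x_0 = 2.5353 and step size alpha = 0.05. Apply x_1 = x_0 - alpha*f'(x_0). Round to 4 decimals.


We compute the gradient at x_0 and apply the update.
f'(x) = 74*x + 33
f'(2.5353) = 74*2.5353 + 33 = 220.6122
x_1 = 2.5353 - 0.05*220.6122 = -8.4953


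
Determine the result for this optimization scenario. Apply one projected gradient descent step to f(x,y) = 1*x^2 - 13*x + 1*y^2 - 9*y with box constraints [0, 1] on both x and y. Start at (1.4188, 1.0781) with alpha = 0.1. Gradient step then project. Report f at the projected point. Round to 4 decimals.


Step 1: Compute gradient at (1.4188, 1.0781).
grad_x = 2*1*1.4188 - 13 = -10.1624
grad_y = 2*1*1.0781 - 9 = -6.8438
Step 2: Gradient step.
x_raw = 1.4188 - 0.1*-10.1624 = 2.435
y_raw = 1.0781 - 0.1*-6.8438 = 1.7625
Step 3: Project onto [0, 1].
x_proj = clip(2.435) = 1.0
y_proj = clip(1.7625) = 1.0
Step 4: Evaluate f.
f(1.0, 1.0) = -20.0


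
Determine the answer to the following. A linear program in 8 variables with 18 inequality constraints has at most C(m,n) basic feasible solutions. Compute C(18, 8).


Each vertex corresponds to some choice of n active constraints out of m, so the number of vertices is at most C(m, n) = m! / (n!(m-n)!).
m = 18, n = 8
Numerator: 18 * 17 * 16 * 15 * 14 * 13 * 12 * 11
Denominator: 8! = 40320
C(18, 8) = 43758


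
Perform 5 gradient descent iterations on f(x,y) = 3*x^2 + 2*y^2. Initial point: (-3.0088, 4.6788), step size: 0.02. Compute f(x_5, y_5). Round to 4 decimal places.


Gradient descent on f(x,y) = 3*x^2 + 2*y^2.
Starting point: (-3.0088, 4.6788), alpha = 0.02
Step 1: grad_x = 2*3*-3.0088 = -18.0528, grad_y = 2*2*4.6788 = 18.7152
  x_1 = -3.0088 - 0.02*-18.0528 = -2.6477
  y_1 = 4.6788 - 0.02*18.7152 = 4.3045
Step 2: grad_x = 2*3*-2.6477 = -15.8865, grad_y = 2*2*4.3045 = 17.218
  x_2 = -2.6477 - 0.02*-15.8865 = -2.33
  y_2 = 4.3045 - 0.02*17.218 = 3.9601
Step 3: grad_x = 2*3*-2.33 = -13.9801, grad_y = 2*2*3.9601 = 15.8405
  x_3 = -2.33 - 0.02*-13.9801 = -2.0504
  y_3 = 3.9601 - 0.02*15.8405 = 3.6433
Step 4: grad_x = 2*3*-2.0504 = -12.3025, grad_y = 2*2*3.6433 = 14.5733
  x_4 = -2.0504 - 0.02*-12.3025 = -1.8044
  y_4 = 3.6433 - 0.02*14.5733 = 3.3519
Step 5: grad_x = 2*3*-1.8044 = -10.8262, grad_y = 2*2*3.3519 = 13.4074
  x_5 = -1.8044 - 0.02*-10.8262 = -1.5878
  y_5 = 3.3519 - 0.02*13.4074 = 3.0837
f(-1.5878, 3.0837) = 3*(-1.5878)^2 + 2*3.0837^2 = 26.5822


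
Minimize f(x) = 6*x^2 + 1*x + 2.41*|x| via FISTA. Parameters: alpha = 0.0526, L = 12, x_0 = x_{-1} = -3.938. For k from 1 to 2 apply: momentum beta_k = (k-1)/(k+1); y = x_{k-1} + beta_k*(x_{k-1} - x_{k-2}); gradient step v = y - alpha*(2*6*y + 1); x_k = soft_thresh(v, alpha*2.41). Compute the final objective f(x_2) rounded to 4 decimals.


FISTA on f(x) = 6*x^2 + 1*x + 2.41*|x|
L = 12, alpha = 0.0526
Iteration 1: beta = 0.0, y = -3.938 + 0.0*(-3.938 + 3.938) = -3.938
  grad(y) = -46.256, v = y - alpha*grad = -1.5049
  prox(v) = soft_thresh(-1.5049, 0.1268) = -1.3782
Iteration 2: beta = 0.3333, y = -1.3782 + 0.3333*(-1.3782 + 3.938) = -0.5249
  grad(y) = -5.2987, v = y - alpha*grad = -0.2462
  prox(v) = soft_thresh(-0.2462, 0.1268) = -0.1194
f(x_2) = 6*(-0.1194)^2 + 1*(-0.1194) + 2.41*|-0.1194| = 0.2539


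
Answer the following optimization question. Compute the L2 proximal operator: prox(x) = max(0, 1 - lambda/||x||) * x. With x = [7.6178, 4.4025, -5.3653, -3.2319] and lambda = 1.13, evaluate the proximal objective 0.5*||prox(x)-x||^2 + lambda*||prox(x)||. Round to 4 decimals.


Step 1: Compute ||x||.
||x|| = 10.8002
Step 2: Compute scaling factor.
scale = max(0, 1 - 1.13/10.8002) = 0.8954
Step 3: prox(x) = [6.8208, 3.9419, -4.8039, -2.8938]
||prox(x)|| = 9.6702
Step 4: Proximal objective.
0.5*||prox-x||^2 = 0.6385
lambda*||prox|| = 10.9273
Total = 11.5658


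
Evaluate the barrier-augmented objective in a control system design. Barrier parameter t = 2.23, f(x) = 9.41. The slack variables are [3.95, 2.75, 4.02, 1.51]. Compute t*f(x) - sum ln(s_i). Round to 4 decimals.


Step 1: Compute log-barrier.
ln values: [1.3737, 1.0116, 1.3913, 0.4121]
phi = -(1.3737 + 1.0116 + 1.3913 + 0.4121) = -4.1887
Step 2: Compute augmented objective.
t*f(x) = 2.23*9.41 = 20.9843
Total = 20.9843 - 4.1887 = 16.7956


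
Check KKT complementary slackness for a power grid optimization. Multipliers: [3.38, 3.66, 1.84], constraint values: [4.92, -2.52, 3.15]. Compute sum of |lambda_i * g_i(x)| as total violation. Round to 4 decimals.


KKT complementary slackness check:
lambda_1 * g_1 = 3.38 * 4.92 = 16.6296
lambda_2 * g_2 = 3.66 * -2.52 = -9.2232
lambda_3 * g_3 = 1.84 * 3.15 = 5.796
Total violation = 16.6296 + 9.2232 + 5.796 = 31.6488


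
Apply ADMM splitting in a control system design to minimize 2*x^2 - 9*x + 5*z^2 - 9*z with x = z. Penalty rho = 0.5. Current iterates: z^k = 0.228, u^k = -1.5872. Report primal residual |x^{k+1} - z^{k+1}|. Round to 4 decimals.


ADMM iteration with rho = 0.5, z^k = 0.228, u^k = -1.5872
Step 1: x-update.
Minimize 2*x^2 - 9*x + (0.5/2)*(x - 0.228 - 1.5872)^2
FOC: (2*2 + 0.5)*x = 9 + 0.5*(0.228 + 1.5872)
x^{k+1} = 2.2017
Step 2: z-update.
Minimize 5*z^2 - 9*z + (0.5/2)*(2.2017 - z - 1.5872)^2
FOC: (2*5 + 0.5)*z = 9 + 0.5*(2.2017 - 1.5872)
z^{k+1} = 0.8864
Step 3: u-update.
u^{k+1} = -1.5872 + 2.2017 - 0.8864 = -0.2719
Step 4: Primal residual = |2.2017 - 0.8864| = 1.3153


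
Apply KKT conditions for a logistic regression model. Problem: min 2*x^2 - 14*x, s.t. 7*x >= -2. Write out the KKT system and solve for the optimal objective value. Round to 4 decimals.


Step 1: Try lambda = 0 (constraint inactive).
Stationarity: 2*2*x - 14 = 0
x* = 14/(2*2) = 3.5
Check constraint: 7*3.5 = 24.5 >= -2 -- satisfied.
Step 2: Compute optimal value.
f(x*) = 2*3.5^2 - 14*3.5 = -24.5


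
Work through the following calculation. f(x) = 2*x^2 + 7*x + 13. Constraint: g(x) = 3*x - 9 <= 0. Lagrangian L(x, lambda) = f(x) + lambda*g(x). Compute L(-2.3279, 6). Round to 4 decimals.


Step 1: Evaluate f(x).
f(-2.3279) = 2*(-2.3279)^2 + 7*(-2.3279) + 13 = 7.5429
Step 2: Evaluate g(x).
g(-2.3279) = 3*-2.3279 - 9 = -15.9837
Step 3: Compute Lagrangian.
L = 7.5429 + 6*-15.9837 = -88.3593


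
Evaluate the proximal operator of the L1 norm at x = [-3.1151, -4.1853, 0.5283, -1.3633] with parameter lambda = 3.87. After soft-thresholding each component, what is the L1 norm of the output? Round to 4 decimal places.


Soft-thresholding with lambda = 3.87:
prox(-3.1151) = sign(-3.1151)*max(|-3.1151| - 3.87, 0) = 0.0
prox(-4.1853) = sign(-4.1853)*max(|-4.1853| - 3.87, 0) = -0.3153
prox(0.5283) = sign(0.5283)*max(|0.5283| - 3.87, 0) = 0.0
prox(-1.3633) = sign(-1.3633)*max(|-1.3633| - 3.87, 0) = 0.0
prox(x) = [0.0, -0.3153, 0.0, 0.0]
||prox(x)||_1 = 0.0 + 0.3153 + 0.0 + 0.0 = 0.3153


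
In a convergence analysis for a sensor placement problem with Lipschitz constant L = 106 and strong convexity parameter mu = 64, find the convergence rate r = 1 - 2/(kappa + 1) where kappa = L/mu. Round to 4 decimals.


Step 1: Compute the condition number.
kappa = L/mu = 106/64 = 1.6563
Step 2: Compute the convergence rate.
r = 1 - 2/(kappa + 1) = 1 - 2*mu/(L + mu) = (L - mu)/(L + mu) = 42/170 = 0.2471


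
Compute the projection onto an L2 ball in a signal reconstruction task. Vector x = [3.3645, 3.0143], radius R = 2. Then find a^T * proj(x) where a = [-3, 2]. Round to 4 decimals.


Step 1: Compute ||x|| (intermediates to 6 decimals).
||x|| = sqrt(3.3645^2 + 3.0143^2) = 4.517285
Step 2: Project.
Since ||x|| > R, scale = R/||x|| = 2/4.517285 = 0.442744, proj(x) = scale * x
proj(x) = [1.489612, 1.334563]
Step 3: Dot product.
a^T * proj(x) = -3*1.489612 + 2*1.334563 = -1.7997


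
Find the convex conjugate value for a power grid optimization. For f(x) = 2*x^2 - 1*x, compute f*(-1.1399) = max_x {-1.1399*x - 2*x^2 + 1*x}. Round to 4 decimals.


f*(y) = sup_x {y*x - a*x^2 - b*x} = sup_x {(y-b)*x - a*x^2}
FOC: (y - b) - 2a*x = 0 => x* = (y - b)/(2a)
x* = (-1.1399 + 1)/(2*2) = -0.035
f*(-1.1399) = (y-b)^2/(4a) = (-1.1399 + 1)^2/(4*2)
= 0.0196/8 = 0.0024


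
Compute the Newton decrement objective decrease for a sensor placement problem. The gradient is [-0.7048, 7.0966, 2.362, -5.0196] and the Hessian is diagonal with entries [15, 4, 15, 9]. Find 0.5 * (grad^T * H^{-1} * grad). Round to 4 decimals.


Step 1: H is diagonal, so H^(-1) * g = [-0.047, 1.7742, 0.1575, -0.5577].
Step 2: g^T H^(-1) g = sum_i g_i^2 / H_ii
  = (-0.7048)^2/15 + (7.0966)^2/4 + (2.362)^2/15 + (-5.0196)^2/9
  = 0.0331 + 12.5904 + 0.3719 + 2.7996 = 15.7951
Step 3: Objective decrease = 0.5 * g^T H^(-1) g = 7.8975


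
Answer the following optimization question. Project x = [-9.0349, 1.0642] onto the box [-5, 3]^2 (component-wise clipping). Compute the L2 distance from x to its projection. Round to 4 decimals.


Project each component onto [-5, 3].
clip(-9.0349) = -5.0, clip(1.0642) = 1.0642
Projection = [-5.0, 1.0642]
Squared diffs: [16.2804, 0.0]
Distance = sqrt(16.2804) = 4.0349


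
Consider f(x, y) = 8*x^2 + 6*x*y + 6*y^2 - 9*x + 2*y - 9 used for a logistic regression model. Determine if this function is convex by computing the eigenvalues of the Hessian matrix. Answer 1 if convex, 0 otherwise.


The Hessian of f(x,y) = 8*x^2 + 6*x*y + 6*y^2 - 9*x + 2*y - 9 is:
H = [[16, 6], [6, 12]]
Trace = 16 + 12 = 28
Determinant = 16*12 - (6)^2 = 156
Discriminant = (28)^2 - 4*156 = 160.0
Eigenvalues: lambda_1 = 7.6754, lambda_2 = 20.3246
The function is convex.

1


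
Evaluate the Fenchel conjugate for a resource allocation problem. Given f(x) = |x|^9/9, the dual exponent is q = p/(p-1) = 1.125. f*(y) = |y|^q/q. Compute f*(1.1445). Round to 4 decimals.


The conjugate exponent q satisfies 1/p + 1/q = 1.
p = 9, so q = 9/(9 - 1) = 1.125
|y|^q = 1.1445^1.125 = 1.164
f*(1.1445) = 1.164 / 1.125 = 1.0346


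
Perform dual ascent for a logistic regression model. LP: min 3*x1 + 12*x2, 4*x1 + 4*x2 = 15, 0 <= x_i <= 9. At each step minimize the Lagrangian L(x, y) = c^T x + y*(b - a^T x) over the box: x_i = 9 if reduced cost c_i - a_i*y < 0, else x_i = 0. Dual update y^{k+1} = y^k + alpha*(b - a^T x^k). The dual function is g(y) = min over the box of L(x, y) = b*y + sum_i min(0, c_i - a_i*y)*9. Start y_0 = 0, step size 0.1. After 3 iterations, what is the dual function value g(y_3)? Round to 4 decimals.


Dual ascent for LP: min 3*x1 + 12*x2, 4*x1 + 4*x2 = 15, 0 <= x_i <= 9
Step 1: y^k = 0.0, reduced costs: (3.0, 12.0)
  x^k = (0.0, 0.0), subgradient = b - a^T x = 15.0
  y^{k+1} = 0.0 + 0.1*15.0 = 1.5
Step 2: y^k = 1.5, reduced costs: (-3.0, 6.0)
  x^k = (9.0, 0.0), subgradient = b - a^T x = -21.0
  y^{k+1} = 1.5 + 0.1*-21.0 = -0.6
Step 3: y^k = -0.6, reduced costs: (5.4, 14.4)
  x^k = (0.0, 0.0), subgradient = b - a^T x = 15.0
  y^{k+1} = -0.6 + 0.1*15.0 = 0.9
Dual objective at y_3 = 0.9: reduced costs (-0.6, 8.4), box minimizer x = (9.0, 0.0)
g(y_3) = b*y + (c1 - a1*y)*x1 + (c2 - a2*y)*x2 = 15*0.9 + (-0.6)*9.0 + 8.4*0.0 = 13.5 - 5.4 + 0.0 = 8.1


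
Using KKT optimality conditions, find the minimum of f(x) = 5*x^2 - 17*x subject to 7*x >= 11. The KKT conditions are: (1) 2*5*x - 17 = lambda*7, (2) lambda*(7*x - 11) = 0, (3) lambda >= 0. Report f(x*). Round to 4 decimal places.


Step 1: Try lambda = 0 (constraint inactive).
Stationarity: 2*5*x - 17 = 0
x* = 17/(2*5) = 1.7
Check constraint: 7*1.7 = 11.9 >= 11 -- satisfied.
Step 2: Compute optimal value.
f(x*) = 5*1.7^2 - 17*1.7 = -14.45


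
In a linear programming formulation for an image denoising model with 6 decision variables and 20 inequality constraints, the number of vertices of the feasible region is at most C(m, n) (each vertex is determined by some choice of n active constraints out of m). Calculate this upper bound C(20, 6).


Each vertex corresponds to some choice of n active constraints out of m, so the number of vertices is at most C(m, n) = m! / (n!(m-n)!).
m = 20, n = 6
Numerator: 20 * 19 * 18 * 17 * 16 * 15
Denominator: 6! = 720
C(20, 6) = 38760


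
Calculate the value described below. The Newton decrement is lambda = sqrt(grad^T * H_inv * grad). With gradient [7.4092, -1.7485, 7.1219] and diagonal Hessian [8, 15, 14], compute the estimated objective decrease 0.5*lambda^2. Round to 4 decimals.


Step 1: H is diagonal, so H^(-1) * g = [0.9262, -0.1166, 0.5087].
Step 2: g^T H^(-1) g = sum_i g_i^2 / H_ii
  = (7.4092)^2/8 + (-1.7485)^2/15 + (7.1219)^2/14
  = 6.862 + 0.2038 + 3.623 = 10.6888
Step 3: Objective decrease = 0.5 * g^T H^(-1) g = 5.3444


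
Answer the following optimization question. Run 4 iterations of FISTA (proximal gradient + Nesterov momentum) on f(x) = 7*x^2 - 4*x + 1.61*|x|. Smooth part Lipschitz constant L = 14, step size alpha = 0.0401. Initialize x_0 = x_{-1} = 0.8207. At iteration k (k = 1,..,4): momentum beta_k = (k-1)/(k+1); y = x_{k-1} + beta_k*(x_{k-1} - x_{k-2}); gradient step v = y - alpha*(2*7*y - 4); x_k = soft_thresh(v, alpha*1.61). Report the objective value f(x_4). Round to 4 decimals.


FISTA on f(x) = 7*x^2 - 4*x + 1.61*|x|
L = 14, alpha = 0.0401
Iteration 1: beta = 0.0, y = 0.8207 + 0.0*(0.8207 - 0.8207) = 0.8207
  grad(y) = 7.4898, v = y - alpha*grad = 0.5204
  prox(v) = soft_thresh(0.5204, 0.0646) = 0.4558
Iteration 2: beta = 0.3333, y = 0.4558 + 0.3333*(0.4558 - 0.8207) = 0.3342
  grad(y) = 0.6783, v = y - alpha*grad = 0.307
  prox(v) = soft_thresh(0.307, 0.0646) = 0.2424
Iteration 3: beta = 0.5, y = 0.2424 + 0.5*(0.2424 - 0.4558) = 0.1357
  grad(y) = -2.1001, v = y - alpha*grad = 0.2199
  prox(v) = soft_thresh(0.2199, 0.0646) = 0.1554
Iteration 4: beta = 0.6, y = 0.1554 + 0.6*(0.1554 - 0.2424) = 0.1031
  grad(y) = -2.5561, v = y - alpha*grad = 0.2056
  prox(v) = soft_thresh(0.2056, 0.0646) = 0.1411
f(x_4) = 7*0.1411^2 - 4*0.1411 + 1.61*|0.1411| = -0.1979
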